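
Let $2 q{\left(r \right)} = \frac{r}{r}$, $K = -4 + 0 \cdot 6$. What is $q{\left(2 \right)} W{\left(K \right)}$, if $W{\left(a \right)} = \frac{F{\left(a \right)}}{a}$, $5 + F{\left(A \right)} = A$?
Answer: $\frac{9}{8} \approx 1.125$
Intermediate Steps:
$F{\left(A \right)} = -5 + A$
$K = -4$ ($K = -4 + 0 = -4$)
$q{\left(r \right)} = \frac{1}{2}$ ($q{\left(r \right)} = \frac{r \frac{1}{r}}{2} = \frac{1}{2} \cdot 1 = \frac{1}{2}$)
$W{\left(a \right)} = \frac{-5 + a}{a}$
$q{\left(2 \right)} W{\left(K \right)} = \frac{\frac{1}{-4} \left(-5 - 4\right)}{2} = \frac{\left(- \frac{1}{4}\right) \left(-9\right)}{2} = \frac{1}{2} \cdot \frac{9}{4} = \frac{9}{8}$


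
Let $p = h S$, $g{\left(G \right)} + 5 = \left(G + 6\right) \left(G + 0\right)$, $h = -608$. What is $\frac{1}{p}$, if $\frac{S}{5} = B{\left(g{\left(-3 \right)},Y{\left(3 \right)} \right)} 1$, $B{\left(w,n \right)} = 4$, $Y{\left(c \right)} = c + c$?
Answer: $- \frac{1}{12160} \approx -8.2237 \cdot 10^{-5}$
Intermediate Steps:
$g{\left(G \right)} = -5 + G \left(6 + G\right)$ ($g{\left(G \right)} = -5 + \left(G + 6\right) \left(G + 0\right) = -5 + \left(6 + G\right) G = -5 + G \left(6 + G\right)$)
$Y{\left(c \right)} = 2 c$
$S = 20$ ($S = 5 \cdot 4 \cdot 1 = 5 \cdot 4 = 20$)
$p = -12160$ ($p = \left(-608\right) 20 = -12160$)
$\frac{1}{p} = \frac{1}{-12160} = - \frac{1}{12160}$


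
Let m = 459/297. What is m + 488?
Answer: 5385/11 ≈ 489.55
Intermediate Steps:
m = 17/11 (m = 459*(1/297) = 17/11 ≈ 1.5455)
m + 488 = 17/11 + 488 = 5385/11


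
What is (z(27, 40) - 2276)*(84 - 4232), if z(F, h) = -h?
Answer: 9606768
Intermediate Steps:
z(F, h) = -h
(z(27, 40) - 2276)*(84 - 4232) = (-1*40 - 2276)*(84 - 4232) = (-40 - 2276)*(-4148) = -2316*(-4148) = 9606768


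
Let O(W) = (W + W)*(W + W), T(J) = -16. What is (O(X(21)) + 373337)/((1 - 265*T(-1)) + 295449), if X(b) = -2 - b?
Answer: 375453/299690 ≈ 1.2528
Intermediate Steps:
O(W) = 4*W² (O(W) = (2*W)*(2*W) = 4*W²)
(O(X(21)) + 373337)/((1 - 265*T(-1)) + 295449) = (4*(-2 - 1*21)² + 373337)/((1 - 265*(-16)) + 295449) = (4*(-2 - 21)² + 373337)/((1 + 4240) + 295449) = (4*(-23)² + 373337)/(4241 + 295449) = (4*529 + 373337)/299690 = (2116 + 373337)*(1/299690) = 375453*(1/299690) = 375453/299690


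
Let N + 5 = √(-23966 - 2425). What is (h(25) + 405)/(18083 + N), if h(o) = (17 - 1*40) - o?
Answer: 2151282/108946825 - 119*I*√26391/108946825 ≈ 0.019746 - 0.00017744*I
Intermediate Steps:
h(o) = -23 - o (h(o) = (17 - 40) - o = -23 - o)
N = -5 + I*√26391 (N = -5 + √(-23966 - 2425) = -5 + √(-26391) = -5 + I*√26391 ≈ -5.0 + 162.45*I)
(h(25) + 405)/(18083 + N) = ((-23 - 1*25) + 405)/(18083 + (-5 + I*√26391)) = ((-23 - 25) + 405)/(18078 + I*√26391) = (-48 + 405)/(18078 + I*√26391) = 357/(18078 + I*√26391)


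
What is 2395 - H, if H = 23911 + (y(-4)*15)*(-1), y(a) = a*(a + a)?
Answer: -21036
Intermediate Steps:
y(a) = 2*a² (y(a) = a*(2*a) = 2*a²)
H = 23431 (H = 23911 + ((2*(-4)²)*15)*(-1) = 23911 + ((2*16)*15)*(-1) = 23911 + (32*15)*(-1) = 23911 + 480*(-1) = 23911 - 480 = 23431)
2395 - H = 2395 - 1*23431 = 2395 - 23431 = -21036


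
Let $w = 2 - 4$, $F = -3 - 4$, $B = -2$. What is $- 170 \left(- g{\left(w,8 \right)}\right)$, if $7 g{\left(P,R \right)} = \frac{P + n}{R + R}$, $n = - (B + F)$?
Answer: $\frac{85}{8} \approx 10.625$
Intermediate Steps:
$F = -7$ ($F = -3 - 4 = -7$)
$w = -2$
$n = 9$ ($n = - (-2 - 7) = \left(-1\right) \left(-9\right) = 9$)
$g{\left(P,R \right)} = \frac{9 + P}{14 R}$ ($g{\left(P,R \right)} = \frac{\left(P + 9\right) \frac{1}{R + R}}{7} = \frac{\left(9 + P\right) \frac{1}{2 R}}{7} = \frac{\frac{1}{2} \frac{1}{R} \left(9 + P\right)}{7} = \frac{9 + P}{14 R}$)
$- 170 \left(- g{\left(w,8 \right)}\right) = - 170 \left(- \frac{9 - 2}{14 \cdot 8}\right) = - 170 \left(- \frac{7}{14 \cdot 8}\right) = - 170 \left(\left(-1\right) \frac{1}{16}\right) = \left(-170\right) \left(- \frac{1}{16}\right) = \frac{85}{8}$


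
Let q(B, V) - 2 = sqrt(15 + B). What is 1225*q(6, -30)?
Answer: 2450 + 1225*sqrt(21) ≈ 8063.7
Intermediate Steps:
q(B, V) = 2 + sqrt(15 + B)
1225*q(6, -30) = 1225*(2 + sqrt(15 + 6)) = 1225*(2 + sqrt(21)) = 2450 + 1225*sqrt(21)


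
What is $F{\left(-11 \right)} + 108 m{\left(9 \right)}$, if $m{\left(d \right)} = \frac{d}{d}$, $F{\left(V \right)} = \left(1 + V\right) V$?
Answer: $218$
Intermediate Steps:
$F{\left(V \right)} = V \left(1 + V\right)$
$m{\left(d \right)} = 1$
$F{\left(-11 \right)} + 108 m{\left(9 \right)} = - 11 \left(1 - 11\right) + 108 \cdot 1 = \left(-11\right) \left(-10\right) + 108 = 110 + 108 = 218$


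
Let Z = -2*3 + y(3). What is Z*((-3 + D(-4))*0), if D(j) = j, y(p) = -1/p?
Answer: 0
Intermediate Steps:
Z = -19/3 (Z = -2*3 - 1/3 = -6 - 1*⅓ = -6 - ⅓ = -19/3 ≈ -6.3333)
Z*((-3 + D(-4))*0) = -19*(-3 - 4)*0/3 = -(-133)*0/3 = -19/3*0 = 0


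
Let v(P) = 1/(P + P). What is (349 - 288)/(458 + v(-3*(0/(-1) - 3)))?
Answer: 1098/8245 ≈ 0.13317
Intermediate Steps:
v(P) = 1/(2*P)
(349 - 288)/(458 + v(-3*(0/(-1) - 3))) = (349 - 288)/(458 + 1/(2*((-3*(0/(-1) - 3))))) = 61/(458 + 1/(2*((-3*(0*(-1) - 3))))) = 61/(458 + 1/(2*((-3*(0 - 3))))) = 61/(458 + 1/(2*((-3*(-3))))) = 61/(458 + (½)/9) = 61/(458 + (½)*(⅑)) = 61/(458 + 1/18) = 61/(8245/18) = 61*(18/8245) = 1098/8245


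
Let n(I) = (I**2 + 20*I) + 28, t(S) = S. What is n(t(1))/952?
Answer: 7/136 ≈ 0.051471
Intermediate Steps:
n(I) = 28 + I**2 + 20*I
n(t(1))/952 = (28 + 1**2 + 20*1)/952 = (28 + 1 + 20)*(1/952) = 49*(1/952) = 7/136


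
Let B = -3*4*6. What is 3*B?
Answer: -216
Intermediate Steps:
B = -72 (B = -12*6 = -72)
3*B = 3*(-72) = -216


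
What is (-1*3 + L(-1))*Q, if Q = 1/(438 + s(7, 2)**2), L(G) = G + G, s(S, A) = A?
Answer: -5/442 ≈ -0.011312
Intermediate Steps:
L(G) = 2*G
Q = 1/442 (Q = 1/(438 + 2**2) = 1/(438 + 4) = 1/442 ≈ 0.0022624)
(-1*3 + L(-1))*Q = (-1*3 + 2*(-1))*(1/442) = (-3 - 2)*(1/442) = -5*1/442 = -5/442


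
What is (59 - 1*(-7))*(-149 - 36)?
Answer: -12210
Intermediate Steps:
(59 - 1*(-7))*(-149 - 36) = (59 + 7)*(-185) = 66*(-185) = -12210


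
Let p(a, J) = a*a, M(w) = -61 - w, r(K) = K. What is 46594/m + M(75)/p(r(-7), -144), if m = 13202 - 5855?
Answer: 1283914/360003 ≈ 3.5664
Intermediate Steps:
p(a, J) = a²
m = 7347
46594/m + M(75)/p(r(-7), -144) = 46594/7347 + (-61 - 1*75)/((-7)²) = 46594*(1/7347) + (-61 - 75)/49 = 46594/7347 - 136*1/49 = 46594/7347 - 136/49 = 1283914/360003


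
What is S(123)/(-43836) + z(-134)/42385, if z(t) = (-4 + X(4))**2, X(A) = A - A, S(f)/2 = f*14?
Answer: -12106047/154832405 ≈ -0.078188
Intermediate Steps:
S(f) = 28*f (S(f) = 2*(f*14) = 2*(14*f) = 28*f)
X(A) = 0
z(t) = 16 (z(t) = (-4 + 0)**2 = (-4)**2 = 16)
S(123)/(-43836) + z(-134)/42385 = (28*123)/(-43836) + 16/42385 = 3444*(-1/43836) + 16*(1/42385) = -287/3653 + 16/42385 = -12106047/154832405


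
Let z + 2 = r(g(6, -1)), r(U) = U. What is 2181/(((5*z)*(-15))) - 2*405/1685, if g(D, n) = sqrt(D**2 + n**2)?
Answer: -623648/278025 - 727*sqrt(37)/825 ≈ -7.6033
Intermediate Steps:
z = -2 + sqrt(37) (z = -2 + sqrt(6**2 + (-1)**2) = -2 + sqrt(36 + 1) = -2 + sqrt(37) ≈ 4.0828)
2181/(((5*z)*(-15))) - 2*405/1685 = 2181/(((5*(-2 + sqrt(37)))*(-15))) - 2*405/1685 = 2181/(((-10 + 5*sqrt(37))*(-15))) - 810*1/1685 = 2181/(150 - 75*sqrt(37)) - 162/337 = -162/337 + 2181/(150 - 75*sqrt(37))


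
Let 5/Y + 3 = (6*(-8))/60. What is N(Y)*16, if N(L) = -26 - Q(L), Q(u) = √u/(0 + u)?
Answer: -416 + 16*I*√19/5 ≈ -416.0 + 13.948*I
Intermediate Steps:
Q(u) = u^(-½) (Q(u) = √u/u = u^(-½))
Y = -25/19 (Y = 5/(-3 + (6*(-8))/60) = 5/(-3 - 48*1/60) = 5/(-3 - ⅘) = 5/(-19/5) = 5*(-5/19) = -25/19 ≈ -1.3158)
N(L) = -26 - 1/√L
N(Y)*16 = (-26 - 1/√(-25/19))*16 = (-26 - (-1)*I*√19/5)*16 = (-26 + I*√19/5)*16 = -416 + 16*I*√19/5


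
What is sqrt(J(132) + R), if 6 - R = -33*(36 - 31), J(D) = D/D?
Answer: 2*sqrt(43) ≈ 13.115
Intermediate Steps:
J(D) = 1
R = 171 (R = 6 - (-33)*(36 - 31) = 6 - (-33)*5 = 6 - 1*(-165) = 6 + 165 = 171)
sqrt(J(132) + R) = sqrt(1 + 171) = sqrt(172) = 2*sqrt(43)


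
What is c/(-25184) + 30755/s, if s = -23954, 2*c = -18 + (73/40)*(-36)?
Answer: -7735314451/6032575360 ≈ -1.2823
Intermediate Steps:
c = -837/20 (c = (-18 + (73/40)*(-36))/2 = (-18 - 657/10)/2 = (½)*(-837/10) = -837/20 ≈ -41.850)
c/(-25184) + 30755/s = -837/20/(-25184) + 30755/(-23954) = -837/20*(-1/25184) + 30755*(-1/23954) = 837/503680 - 30755/23954 = -7735314451/6032575360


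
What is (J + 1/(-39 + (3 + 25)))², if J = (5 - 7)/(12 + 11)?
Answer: 2025/64009 ≈ 0.031636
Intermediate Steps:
J = -2/23 ≈ -0.086957
(J + 1/(-39 + (3 + 25)))² = (-2/23 + 1/(-39 + (3 + 25)))² = (-2/23 + 1/(-39 + 28))² = (-2/23 + 1/(-11))² = (-2/23 - 1/11)² = (-45/253)² = 2025/64009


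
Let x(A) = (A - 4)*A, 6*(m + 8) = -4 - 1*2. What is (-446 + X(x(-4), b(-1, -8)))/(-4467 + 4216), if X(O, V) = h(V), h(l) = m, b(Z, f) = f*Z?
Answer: 455/251 ≈ 1.8127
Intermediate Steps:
b(Z, f) = Z*f
m = -9 (m = -8 + (-4 - 1*2)/6 = -8 + (-4 - 2)/6 = -8 + (⅙)*(-6) = -8 - 1 = -9)
x(A) = A*(-4 + A) (x(A) = (-4 + A)*A = A*(-4 + A))
h(l) = -9
X(O, V) = -9
(-446 + X(x(-4), b(-1, -8)))/(-4467 + 4216) = (-446 - 9)/(-4467 + 4216) = -455/(-251) = -455*(-1/251) = 455/251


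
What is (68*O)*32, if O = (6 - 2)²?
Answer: 34816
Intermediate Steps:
O = 16 (O = 4² = 16)
(68*O)*32 = (68*16)*32 = 1088*32 = 34816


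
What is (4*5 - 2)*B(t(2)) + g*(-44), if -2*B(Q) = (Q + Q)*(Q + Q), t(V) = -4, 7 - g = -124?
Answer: -6340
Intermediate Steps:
g = 131 (g = 7 - 1*(-124) = 7 + 124 = 131)
B(Q) = -2*Q² (B(Q) = -(Q + Q)*(Q + Q)/2 = -2*Q*2*Q/2 = -2*Q²)
(4*5 - 2)*B(t(2)) + g*(-44) = (4*5 - 2)*(-2*(-4)²) + 131*(-44) = (20 - 2)*(-2*16) - 5764 = 18*(-32) - 5764 = -576 - 5764 = -6340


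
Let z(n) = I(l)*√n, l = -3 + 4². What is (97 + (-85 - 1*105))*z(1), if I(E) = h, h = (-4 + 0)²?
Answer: -1488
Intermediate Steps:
h = 16 (h = (-4)² = 16)
l = 13 (l = -3 + 16 = 13)
I(E) = 16
z(n) = 16*√n
(97 + (-85 - 1*105))*z(1) = (97 + (-85 - 1*105))*(16*√1) = (97 + (-85 - 105))*(16*1) = (97 - 190)*16 = -93*16 = -1488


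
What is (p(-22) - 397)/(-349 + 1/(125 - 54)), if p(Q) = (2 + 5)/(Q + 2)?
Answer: 564237/495560 ≈ 1.1386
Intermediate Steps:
p(Q) = 7/(2 + Q)
(p(-22) - 397)/(-349 + 1/(125 - 54)) = (7/(2 - 22) - 397)/(-349 + 1/(125 - 54)) = (7/(-20) - 397)/(-349 + 1/71) = (7*(-1/20) - 397)/(-349 + 1/71) = (-7/20 - 397)/(-24778/71) = -7947/20*(-71/24778) = 564237/495560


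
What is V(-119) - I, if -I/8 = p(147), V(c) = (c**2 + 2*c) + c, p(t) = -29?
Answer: 13572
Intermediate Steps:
V(c) = c**2 + 3*c
I = 232 (I = -8*(-29) = 232)
V(-119) - I = -119*(3 - 119) - 1*232 = -119*(-116) - 232 = 13804 - 232 = 13572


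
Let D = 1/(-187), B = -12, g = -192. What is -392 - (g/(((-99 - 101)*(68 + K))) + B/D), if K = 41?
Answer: -7183124/2725 ≈ -2636.0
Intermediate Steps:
D = -1/187 ≈ -0.0053476
-392 - (g/(((-99 - 101)*(68 + K))) + B/D) = -392 - (-192*1/((-99 - 101)*(68 + 41)) - 12/(-1/187)) = -392 - (-192/((-200*109)) - 12*(-187)) = -392 - (-192/(-21800) + 2244) = -392 - (-192*(-1/21800) + 2244) = -392 - (24/2725 + 2244) = -392 - 1*6114924/2725 = -392 - 6114924/2725 = -7183124/2725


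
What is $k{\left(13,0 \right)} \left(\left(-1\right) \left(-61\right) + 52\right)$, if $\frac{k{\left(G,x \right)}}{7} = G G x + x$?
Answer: $0$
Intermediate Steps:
$k{\left(G,x \right)} = 7 x + 7 x G^{2}$ ($k{\left(G,x \right)} = 7 \left(G G x + x\right) = 7 \left(G^{2} x + x\right) = 7 \left(x G^{2} + x\right) = 7 \left(x + x G^{2}\right) = 7 x + 7 x G^{2}$)
$k{\left(13,0 \right)} \left(\left(-1\right) \left(-61\right) + 52\right) = 7 \cdot 0 \left(1 + 13^{2}\right) \left(\left(-1\right) \left(-61\right) + 52\right) = 7 \cdot 0 \left(1 + 169\right) \left(61 + 52\right) = 7 \cdot 0 \cdot 170 \cdot 113 = 0 \cdot 113 = 0$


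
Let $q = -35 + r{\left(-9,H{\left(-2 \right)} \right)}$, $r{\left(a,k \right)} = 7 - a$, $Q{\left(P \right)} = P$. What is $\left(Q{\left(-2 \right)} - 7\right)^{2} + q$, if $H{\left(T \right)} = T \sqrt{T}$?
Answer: $62$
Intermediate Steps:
$H{\left(T \right)} = T^{\frac{3}{2}}$
$q = -19$ ($q = -35 + \left(7 - -9\right) = -35 + \left(7 + 9\right) = -35 + 16 = -19$)
$\left(Q{\left(-2 \right)} - 7\right)^{2} + q = \left(-2 - 7\right)^{2} - 19 = \left(-9\right)^{2} - 19 = 81 - 19 = 62$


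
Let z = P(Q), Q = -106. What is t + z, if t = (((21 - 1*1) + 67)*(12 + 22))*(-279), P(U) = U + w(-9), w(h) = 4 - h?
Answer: -825375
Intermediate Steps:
P(U) = 13 + U (P(U) = U + (4 - 1*(-9)) = U + (4 + 9) = U + 13 = 13 + U)
t = -825282 (t = (((21 - 1) + 67)*34)*(-279) = ((20 + 67)*34)*(-279) = (87*34)*(-279) = 2958*(-279) = -825282)
z = -93 (z = 13 - 106 = -93)
t + z = -825282 - 93 = -825375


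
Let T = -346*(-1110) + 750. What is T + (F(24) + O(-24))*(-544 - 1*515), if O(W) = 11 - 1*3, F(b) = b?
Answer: 350922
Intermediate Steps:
O(W) = 8 (O(W) = 11 - 3 = 8)
T = 384810 (T = 384060 + 750 = 384810)
T + (F(24) + O(-24))*(-544 - 1*515) = 384810 + (24 + 8)*(-544 - 1*515) = 384810 + 32*(-544 - 515) = 384810 + 32*(-1059) = 384810 - 33888 = 350922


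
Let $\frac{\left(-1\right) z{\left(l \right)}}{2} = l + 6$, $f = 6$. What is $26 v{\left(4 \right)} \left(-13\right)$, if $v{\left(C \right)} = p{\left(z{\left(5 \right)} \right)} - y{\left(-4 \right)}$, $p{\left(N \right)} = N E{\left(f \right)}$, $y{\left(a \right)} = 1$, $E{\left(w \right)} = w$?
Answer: $44954$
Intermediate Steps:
$z{\left(l \right)} = -12 - 2 l$ ($z{\left(l \right)} = - 2 \left(l + 6\right) = - 2 \left(6 + l\right) = -12 - 2 l$)
$p{\left(N \right)} = 6 N$ ($p{\left(N \right)} = N 6 = 6 N$)
$v{\left(C \right)} = -133$ ($v{\left(C \right)} = 6 \left(-12 - 10\right) - 1 = 6 \left(-22\right) - 1 = -132 - 1 = -133$)
$26 v{\left(4 \right)} \left(-13\right) = 26 \left(-133\right) \left(-13\right) = \left(-3458\right) \left(-13\right) = 44954$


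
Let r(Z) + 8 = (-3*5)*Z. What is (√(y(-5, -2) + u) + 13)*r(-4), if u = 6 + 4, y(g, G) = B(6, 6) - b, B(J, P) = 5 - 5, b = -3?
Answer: 676 + 52*√13 ≈ 863.49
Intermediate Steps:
r(Z) = -8 - 15*Z (r(Z) = -8 + (-3*5)*Z = -8 - 15*Z)
B(J, P) = 0
y(g, G) = 3 (y(g, G) = 0 - 1*(-3) = 0 + 3 = 3)
u = 10
(√(y(-5, -2) + u) + 13)*r(-4) = (√(3 + 10) + 13)*(-8 - 15*(-4)) = (√13 + 13)*(-8 + 60) = (13 + √13)*52 = 676 + 52*√13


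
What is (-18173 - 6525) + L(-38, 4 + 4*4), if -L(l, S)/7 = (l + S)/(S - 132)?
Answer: -197593/8 ≈ -24699.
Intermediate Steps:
L(l, S) = -7*(S + l)/(-132 + S) (L(l, S) = -7*(l + S)/(S - 132) = -7*(S + l)/(-132 + S))
(-18173 - 6525) + L(-38, 4 + 4*4) = (-18173 - 6525) + 7*(-(4 + 4*4) - 1*(-38))/(-132 + (4 + 4*4)) = -24698 + 7*(-(4 + 16) + 38)/(-132 + (4 + 16)) = -24698 + 7*(-1*20 + 38)/(-132 + 20) = -24698 + 7*(-20 + 38)/(-112) = -24698 + 7*(-1/112)*18 = -24698 - 9/8 = -197593/8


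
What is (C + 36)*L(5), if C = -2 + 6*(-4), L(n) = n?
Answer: 50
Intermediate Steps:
C = -26 (C = -2 - 24 = -26)
(C + 36)*L(5) = (-26 + 36)*5 = 10*5 = 50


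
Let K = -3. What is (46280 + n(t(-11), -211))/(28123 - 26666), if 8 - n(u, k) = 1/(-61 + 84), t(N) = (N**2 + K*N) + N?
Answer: 1064623/33511 ≈ 31.769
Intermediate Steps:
t(N) = N**2 - 2*N (t(N) = (N**2 - 3*N) + N = N**2 - 2*N)
n(u, k) = 183/23 (n(u, k) = 8 - 1/(-61 + 84) = 8 - 1/23 = 183/23)
(46280 + n(t(-11), -211))/(28123 - 26666) = (46280 + 183/23)/(28123 - 26666) = (1064623/23)/1457 = (1064623/23)*(1/1457) = 1064623/33511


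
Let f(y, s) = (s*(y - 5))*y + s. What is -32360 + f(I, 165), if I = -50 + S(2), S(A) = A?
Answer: 387565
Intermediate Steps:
I = -48 (I = -50 + 2 = -48)
f(y, s) = s + s*y*(-5 + y) (f(y, s) = (s*(-5 + y))*y + s = s*y*(-5 + y) + s = s + s*y*(-5 + y))
-32360 + f(I, 165) = -32360 + 165*(1 + (-48)² - 5*(-48)) = -32360 + 165*(1 + 2304 + 240) = -32360 + 165*2545 = -32360 + 419925 = 387565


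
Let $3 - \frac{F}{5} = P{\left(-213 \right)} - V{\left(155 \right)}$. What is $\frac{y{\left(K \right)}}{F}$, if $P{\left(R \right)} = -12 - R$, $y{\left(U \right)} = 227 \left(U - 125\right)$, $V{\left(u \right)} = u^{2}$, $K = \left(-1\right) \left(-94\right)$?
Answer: $- \frac{7037}{119135} \approx -0.059067$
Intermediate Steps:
$K = 94$
$y{\left(U \right)} = -28375 + 227 U$ ($y{\left(U \right)} = 227 \left(-125 + U\right) = -28375 + 227 U$)
$F = 119135$ ($F = 15 - 5 \left(\left(-12 - -213\right) - 155^{2}\right) = 15 - 5 \left(\left(-12 + 213\right) - 24025\right) = 15 - 5 \left(201 - 24025\right) = 15 - -119120 = 15 + 119120 = 119135$)
$\frac{y{\left(K \right)}}{F} = \frac{-28375 + 227 \cdot 94}{119135} = \left(-28375 + 21338\right) \frac{1}{119135} = \left(-7037\right) \frac{1}{119135} = - \frac{7037}{119135}$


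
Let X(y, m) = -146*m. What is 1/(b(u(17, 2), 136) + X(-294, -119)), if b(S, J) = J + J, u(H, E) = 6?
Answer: 1/17646 ≈ 5.6670e-5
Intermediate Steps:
b(S, J) = 2*J
1/(b(u(17, 2), 136) + X(-294, -119)) = 1/(2*136 - 146*(-119)) = 1/(272 + 17374) = 1/17646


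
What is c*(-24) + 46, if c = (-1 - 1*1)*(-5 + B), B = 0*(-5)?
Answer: -194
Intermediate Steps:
B = 0
c = 10 (c = (-1 - 1*1)*(-5 + 0) = (-1 - 1)*(-5) = -2*(-5) = 10)
c*(-24) + 46 = 10*(-24) + 46 = -240 + 46 = -194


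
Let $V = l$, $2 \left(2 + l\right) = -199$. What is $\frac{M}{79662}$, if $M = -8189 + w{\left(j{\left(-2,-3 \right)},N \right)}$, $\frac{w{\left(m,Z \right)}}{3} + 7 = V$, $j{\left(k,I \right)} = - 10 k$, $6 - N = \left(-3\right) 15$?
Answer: $- \frac{17029}{159324} \approx -0.10688$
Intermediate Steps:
$N = 51$ ($N = 6 - \left(-3\right) 15 = 6 - -45 = 6 + 45 = 51$)
$l = - \frac{203}{2}$ ($l = -2 + \frac{1}{2} \left(-199\right) = -2 - \frac{199}{2} = - \frac{203}{2} \approx -101.5$)
$V = - \frac{203}{2} \approx -101.5$
$w{\left(m,Z \right)} = - \frac{651}{2}$ ($w{\left(m,Z \right)} = -21 + 3 \left(- \frac{203}{2}\right) = -21 - \frac{609}{2} = - \frac{651}{2}$)
$M = - \frac{17029}{2}$ ($M = -8189 - \frac{651}{2} = - \frac{17029}{2} \approx -8514.5$)
$\frac{M}{79662} = - \frac{17029}{2 \cdot 79662} = \left(- \frac{17029}{2}\right) \frac{1}{79662} = - \frac{17029}{159324}$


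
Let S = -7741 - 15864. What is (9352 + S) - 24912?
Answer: -39165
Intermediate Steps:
S = -23605
(9352 + S) - 24912 = (9352 - 23605) - 24912 = -14253 - 24912 = -39165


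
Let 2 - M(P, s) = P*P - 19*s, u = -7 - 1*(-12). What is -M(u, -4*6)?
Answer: 479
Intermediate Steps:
u = 5 (u = -7 + 12 = 5)
M(P, s) = 2 - P² + 19*s (M(P, s) = 2 - (P*P - 19*s) = 2 - (P² - 19*s) = 2 + (-P² + 19*s) = 2 - P² + 19*s)
-M(u, -4*6) = -(2 - 1*5² + 19*(-4*6)) = -(2 - 1*25 + 19*(-24)) = -(2 - 25 - 456) = -1*(-479) = 479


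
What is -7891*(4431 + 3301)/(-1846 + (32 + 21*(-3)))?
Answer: 61013212/1877 ≈ 32506.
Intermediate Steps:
-7891*(4431 + 3301)/(-1846 + (32 + 21*(-3))) = -7891*7732/(-1846 + (32 - 63)) = -7891*7732/(-1846 - 31) = -7891/((-1877*1/7732)) = -7891/(-1877/7732) = -7891*(-7732/1877) = 61013212/1877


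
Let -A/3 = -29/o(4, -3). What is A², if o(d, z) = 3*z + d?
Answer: 7569/25 ≈ 302.76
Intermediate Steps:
o(d, z) = d + 3*z
A = -87/5 (A = -(-87)/(4 + 3*(-3)) = -(-87)/(4 - 9) = -(-87)/(-5) = -(-87)*(-1)/5 = -3*29/5 = -87/5 ≈ -17.400)
A² = (-87/5)² = 7569/25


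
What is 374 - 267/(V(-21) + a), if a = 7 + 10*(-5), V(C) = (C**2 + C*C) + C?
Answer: 305665/818 ≈ 373.67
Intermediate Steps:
V(C) = C + 2*C**2 (V(C) = (C**2 + C**2) + C = 2*C**2 + C = C + 2*C**2)
a = -43 (a = 7 - 50 = -43)
374 - 267/(V(-21) + a) = 374 - 267/(-21*(1 + 2*(-21)) - 43) = 374 - 267/(-21*(1 - 42) - 43) = 374 - 267/(-21*(-41) - 43) = 374 - 267/(861 - 43) = 374 - 267/818 = 305665/818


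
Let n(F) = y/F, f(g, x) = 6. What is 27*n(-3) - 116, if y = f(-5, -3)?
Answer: -170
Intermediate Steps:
y = 6
n(F) = 6/F
27*n(-3) - 116 = 27*(6/(-3)) - 116 = 27*(6*(-1/3)) - 116 = 27*(-2) - 116 = -54 - 116 = -170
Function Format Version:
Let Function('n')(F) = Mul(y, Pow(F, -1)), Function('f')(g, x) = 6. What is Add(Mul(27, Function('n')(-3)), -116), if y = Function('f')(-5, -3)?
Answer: -170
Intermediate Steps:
y = 6
Function('n')(F) = Mul(6, Pow(F, -1))
Add(Mul(27, Function('n')(-3)), -116) = Add(Mul(27, Mul(6, Pow(-3, -1))), -116) = Add(Mul(27, Mul(6, Rational(-1, 3))), -116) = Add(Mul(27, -2), -116) = Add(-54, -116) = -170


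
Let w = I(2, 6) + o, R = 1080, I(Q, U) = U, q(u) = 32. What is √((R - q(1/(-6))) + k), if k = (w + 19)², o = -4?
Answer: √1489 ≈ 38.588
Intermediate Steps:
w = 2 (w = 6 - 4 = 2)
k = 441 (k = (2 + 19)² = 21² = 441)
√((R - q(1/(-6))) + k) = √((1080 - 1*32) + 441) = √((1080 - 32) + 441) = √(1048 + 441) = √1489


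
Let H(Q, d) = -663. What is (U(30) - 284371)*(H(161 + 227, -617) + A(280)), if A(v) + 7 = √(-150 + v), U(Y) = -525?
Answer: 190880320 - 284896*√130 ≈ 1.8763e+8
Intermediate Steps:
A(v) = -7 + √(-150 + v)
(U(30) - 284371)*(H(161 + 227, -617) + A(280)) = (-525 - 284371)*(-663 + (-7 + √(-150 + 280))) = -284896*(-663 + (-7 + √130)) = -284896*(-670 + √130) = 190880320 - 284896*√130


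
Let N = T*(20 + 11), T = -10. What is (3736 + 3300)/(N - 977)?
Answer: -7036/1287 ≈ -5.4670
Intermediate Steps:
N = -310 (N = -10*(20 + 11) = -10*31 = -310)
(3736 + 3300)/(N - 977) = (3736 + 3300)/(-310 - 977) = 7036/(-1287) = 7036*(-1/1287) = -7036/1287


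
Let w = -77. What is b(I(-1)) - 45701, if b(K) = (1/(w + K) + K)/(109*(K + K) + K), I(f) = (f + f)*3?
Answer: -4984241963/109062 ≈ -45701.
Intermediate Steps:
I(f) = 6*f (I(f) = (2*f)*3 = 6*f)
b(K) = (K + 1/(-77 + K))/(219*K) (b(K) = (1/(-77 + K) + K)/(109*(K + K) + K) = (K + 1/(-77 + K))/(109*(2*K) + K) = (K + 1/(-77 + K))/(218*K + K) = (K + 1/(-77 + K))/((219*K)) = (K + 1/(-77 + K))*(1/(219*K)) = (K + 1/(-77 + K))/(219*K))
b(I(-1)) - 45701 = (1 + (6*(-1))**2 - 462*(-1))/(219*((6*(-1)))*(-77 + 6*(-1))) - 45701 = (1/219)*(1 + (-6)**2 - 77*(-6))/(-6*(-77 - 6)) - 45701 = (1/219)*(-1/6)*(1 + 36 + 462)/(-83) - 45701 = (1/219)*(-1/6)*(-1/83)*499 - 45701 = 499/109062 - 45701 = -4984241963/109062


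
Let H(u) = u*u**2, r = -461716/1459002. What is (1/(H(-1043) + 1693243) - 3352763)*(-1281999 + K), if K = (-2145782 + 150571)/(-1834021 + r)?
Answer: 3257577646957758510989968699141515/757887254023317541528 ≈ 4.2982e+12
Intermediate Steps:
r = -230858/729501 (r = -461716*1/1459002 = -230858/729501 ≈ -0.31646)
H(u) = u**3
K = 1455508419711/1337920384379 (K = (-2145782 + 150571)/(-1834021 - 230858/729501) = -1995211/(-1337920384379/729501) = -1995211*(-729501/1337920384379) = 1455508419711/1337920384379 ≈ 1.0879)
(1/(H(-1043) + 1693243) - 3352763)*(-1281999 + K) = (1/((-1043)**3 + 1693243) - 3352763)*(-1281999 + 1455508419711/1337920384379) = (1/(-1134626507 + 1693243) - 3352763)*(-1715211139345073910/1337920384379) = (1/(-1132933264) - 3352763)*(-1715211139345073910/1337920384379) = (-1/1132933264 - 3352763)*(-1715211139345073910/1337920384379) = -3798456729008433/1132933264*(-1715211139345073910/1337920384379) = 3257577646957758510989968699141515/757887254023317541528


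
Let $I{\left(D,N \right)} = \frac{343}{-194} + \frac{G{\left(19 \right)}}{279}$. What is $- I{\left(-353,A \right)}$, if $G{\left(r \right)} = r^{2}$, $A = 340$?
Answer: $\frac{25663}{54126} \approx 0.47413$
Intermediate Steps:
$I{\left(D,N \right)} = - \frac{25663}{54126}$ ($I{\left(D,N \right)} = \frac{343}{-194} + \frac{19^{2}}{279} = 343 \left(- \frac{1}{194}\right) + 361 \cdot \frac{1}{279} = - \frac{343}{194} + \frac{361}{279} = - \frac{25663}{54126}$)
$- I{\left(-353,A \right)} = \left(-1\right) \left(- \frac{25663}{54126}\right) = \frac{25663}{54126}$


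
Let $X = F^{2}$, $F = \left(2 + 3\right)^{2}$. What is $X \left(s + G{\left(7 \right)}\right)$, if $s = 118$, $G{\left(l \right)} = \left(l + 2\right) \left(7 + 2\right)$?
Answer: $124375$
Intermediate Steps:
$F = 25$ ($F = 5^{2} = 25$)
$G{\left(l \right)} = 18 + 9 l$ ($G{\left(l \right)} = \left(2 + l\right) 9 = 18 + 9 l$)
$X = 625$ ($X = 25^{2} = 625$)
$X \left(s + G{\left(7 \right)}\right) = 625 \left(118 + \left(18 + 9 \cdot 7\right)\right) = 625 \left(118 + \left(18 + 63\right)\right) = 625 \left(118 + 81\right) = 625 \cdot 199 = 124375$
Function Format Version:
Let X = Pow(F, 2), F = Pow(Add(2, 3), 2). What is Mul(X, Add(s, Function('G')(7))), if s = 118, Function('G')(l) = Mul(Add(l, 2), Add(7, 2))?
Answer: 124375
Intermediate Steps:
F = 25 (F = Pow(5, 2) = 25)
Function('G')(l) = Add(18, Mul(9, l)) (Function('G')(l) = Mul(Add(2, l), 9) = Add(18, Mul(9, l)))
X = 625 (X = Pow(25, 2) = 625)
Mul(X, Add(s, Function('G')(7))) = Mul(625, Add(118, Add(18, Mul(9, 7)))) = Mul(625, Add(118, Add(18, 63))) = Mul(625, Add(118, 81)) = Mul(625, 199) = 124375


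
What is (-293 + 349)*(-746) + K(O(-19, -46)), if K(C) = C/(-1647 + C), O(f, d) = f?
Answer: -69598797/1666 ≈ -41776.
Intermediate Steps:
K(C) = C/(-1647 + C)
(-293 + 349)*(-746) + K(O(-19, -46)) = (-293 + 349)*(-746) - 19/(-1647 - 19) = 56*(-746) - 19/(-1666) = -41776 - 19*(-1/1666) = -41776 + 19/1666 = -69598797/1666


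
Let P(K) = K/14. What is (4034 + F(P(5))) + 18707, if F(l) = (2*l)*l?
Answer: 2228643/98 ≈ 22741.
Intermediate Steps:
P(K) = K/14 (P(K) = K*(1/14) = K/14)
F(l) = 2*l**2
(4034 + F(P(5))) + 18707 = (4034 + 2*((1/14)*5)**2) + 18707 = (4034 + 2*(5/14)**2) + 18707 = (4034 + 2*(25/196)) + 18707 = (4034 + 25/98) + 18707 = 395357/98 + 18707 = 2228643/98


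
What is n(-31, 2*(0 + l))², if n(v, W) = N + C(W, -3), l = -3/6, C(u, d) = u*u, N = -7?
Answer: 36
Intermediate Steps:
C(u, d) = u²
l = -½ (l = -3*⅙ = -½ ≈ -0.50000)
n(v, W) = -7 + W²
n(-31, 2*(0 + l))² = (-7 + (2*(0 - ½))²)² = (-7 + (2*(-½))²)² = (-7 + (-1)²)² = (-7 + 1)² = (-6)² = 36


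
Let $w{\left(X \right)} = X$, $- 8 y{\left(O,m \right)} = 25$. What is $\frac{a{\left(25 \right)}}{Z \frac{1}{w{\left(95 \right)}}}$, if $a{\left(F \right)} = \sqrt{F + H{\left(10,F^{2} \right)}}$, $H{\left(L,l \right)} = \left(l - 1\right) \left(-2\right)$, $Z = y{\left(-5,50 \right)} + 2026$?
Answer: $\frac{760 i \sqrt{1223}}{16183} \approx 1.6424 i$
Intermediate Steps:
$y{\left(O,m \right)} = - \frac{25}{8}$ ($y{\left(O,m \right)} = \left(- \frac{1}{8}\right) 25 = - \frac{25}{8}$)
$Z = \frac{16183}{8}$ ($Z = - \frac{25}{8} + 2026 = \frac{16183}{8} \approx 2022.9$)
$H{\left(L,l \right)} = 2 - 2 l$ ($H{\left(L,l \right)} = \left(-1 + l\right) \left(-2\right) = 2 - 2 l$)
$a{\left(F \right)} = \sqrt{2 + F - 2 F^{2}}$ ($a{\left(F \right)} = \sqrt{F - \left(-2 + 2 F^{2}\right)} = \sqrt{2 + F - 2 F^{2}}$)
$\frac{a{\left(25 \right)}}{Z \frac{1}{w{\left(95 \right)}}} = \frac{\sqrt{2 + 25 - 2 \cdot 25^{2}}}{\frac{16183}{8} \cdot \frac{1}{95}} = \frac{\sqrt{2 + 25 - 1250}}{\frac{16183}{8} \cdot \frac{1}{95}} = \frac{\sqrt{2 + 25 - 1250}}{\frac{16183}{760}} = \sqrt{-1223} \cdot \frac{760}{16183} = i \sqrt{1223} \cdot \frac{760}{16183} = \frac{760 i \sqrt{1223}}{16183}$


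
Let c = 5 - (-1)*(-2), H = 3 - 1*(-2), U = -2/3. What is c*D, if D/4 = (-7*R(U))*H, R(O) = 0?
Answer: 0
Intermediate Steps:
U = -2/3 (U = -2*1/3 = -2/3 ≈ -0.66667)
H = 5 (H = 3 + 2 = 5)
c = 3 (c = 5 - 1*2 = 5 - 2 = 3)
D = 0 (D = 4*(-7*0*5) = 4*(0*5) = 4*0 = 0)
c*D = 3*0 = 0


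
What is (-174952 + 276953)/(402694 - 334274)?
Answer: 102001/68420 ≈ 1.4908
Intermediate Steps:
(-174952 + 276953)/(402694 - 334274) = 102001/68420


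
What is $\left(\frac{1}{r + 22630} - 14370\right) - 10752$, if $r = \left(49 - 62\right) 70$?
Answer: $- \frac{545649839}{21720} \approx -25122.0$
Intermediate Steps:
$r = -910$ ($r = \left(-13\right) 70 = -910$)
$\left(\frac{1}{r + 22630} - 14370\right) - 10752 = \left(\frac{1}{-910 + 22630} - 14370\right) - 10752 = \left(\frac{1}{21720} - 14370\right) - 10752 = - \frac{312116399}{21720} - 10752 = - \frac{545649839}{21720}$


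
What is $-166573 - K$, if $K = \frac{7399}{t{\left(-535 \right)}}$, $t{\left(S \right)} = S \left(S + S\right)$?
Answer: $- \frac{95354721249}{572450} \approx -1.6657 \cdot 10^{5}$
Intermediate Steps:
$t{\left(S \right)} = 2 S^{2}$ ($t{\left(S \right)} = S 2 S = 2 S^{2}$)
$K = \frac{7399}{572450}$ ($K = \frac{7399}{2 \left(-535\right)^{2}} = \frac{7399}{2 \cdot 286225} = \frac{7399}{572450} \approx 0.012925$)
$-166573 - K = -166573 - \frac{7399}{572450} = - \frac{95354721249}{572450}$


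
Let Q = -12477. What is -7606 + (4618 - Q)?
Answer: 9489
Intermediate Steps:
-7606 + (4618 - Q) = -7606 + (4618 - 1*(-12477)) = -7606 + (4618 + 12477) = -7606 + 17095 = 9489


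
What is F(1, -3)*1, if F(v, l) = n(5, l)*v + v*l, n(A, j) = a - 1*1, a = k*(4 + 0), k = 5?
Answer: 16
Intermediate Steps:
a = 20 (a = 5*(4 + 0) = 5*4 = 20)
n(A, j) = 19 (n(A, j) = 20 - 1*1 = 20 - 1 = 19)
F(v, l) = 19*v + l*v (F(v, l) = 19*v + v*l = 19*v + l*v)
F(1, -3)*1 = (1*(19 - 3))*1 = (1*16)*1 = 16*1 = 16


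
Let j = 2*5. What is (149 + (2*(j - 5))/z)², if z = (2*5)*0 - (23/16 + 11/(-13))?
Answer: 263965009/15129 ≈ 17448.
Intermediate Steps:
j = 10
z = -123/208 (z = 10*0 - (23*(1/16) + 11*(-1/13)) = 0 - (23/16 - 11/13) = 0 - 1*123/208 = 0 - 123/208 = -123/208 ≈ -0.59135)
(149 + (2*(j - 5))/z)² = (149 + (2*(10 - 5))/(-123/208))² = (149 + (2*5)*(-208/123))² = (149 + 10*(-208/123))² = (149 - 2080/123)² = (16247/123)² = 263965009/15129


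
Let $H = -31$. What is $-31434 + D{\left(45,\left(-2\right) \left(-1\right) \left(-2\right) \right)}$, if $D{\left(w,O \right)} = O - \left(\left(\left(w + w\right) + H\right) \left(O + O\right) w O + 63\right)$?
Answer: $-116461$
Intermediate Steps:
$D{\left(w,O \right)} = -63 + O - 2 w O^{2} \left(-31 + 2 w\right)$ ($D{\left(w,O \right)} = O - \left(\left(\left(w + w\right) - 31\right) \left(O + O\right) w O + 63\right) = O - \left(\left(2 w - 31\right) 2 O w O + 63\right) = O - \left(\left(-31 + 2 w\right) 2 O w O + 63\right) = O - \left(2 O \left(-31 + 2 w\right) w O + 63\right) = O - \left(2 O w \left(-31 + 2 w\right) O + 63\right) = O - \left(2 w O^{2} \left(-31 + 2 w\right) + 63\right) = O - \left(63 + 2 w O^{2} \left(-31 + 2 w\right)\right) = -63 + O - 2 w O^{2} \left(-31 + 2 w\right)$)
$-31434 + D{\left(45,\left(-2\right) \left(-1\right) \left(-2\right) \right)} = -31434 + \left(-63 + \left(-2\right) \left(-1\right) \left(-2\right) - 4 \left(\left(-2\right) \left(-1\right) \left(-2\right)\right)^{2} \cdot 45^{2} + 62 \cdot 45 \left(\left(-2\right) \left(-1\right) \left(-2\right)\right)^{2}\right) = -31434 + \left(-63 + 2 \left(-2\right) - 4 \left(2 \left(-2\right)\right)^{2} \cdot 2025 + 62 \cdot 45 \left(2 \left(-2\right)\right)^{2}\right) = -31434 - \left(67 - 44640 + 4 \left(-4\right)^{2} \cdot 2025\right) = -31434 - \left(67 - 44640 + 129600\right) = -31434 - 85027 = -116461$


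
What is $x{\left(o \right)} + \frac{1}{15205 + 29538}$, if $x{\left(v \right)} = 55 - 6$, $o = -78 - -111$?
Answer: $\frac{2192408}{44743} \approx 49.0$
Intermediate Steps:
$o = 33$ ($o = -78 + 111 = 33$)
$x{\left(v \right)} = 49$
$x{\left(o \right)} + \frac{1}{15205 + 29538} = 49 + \frac{1}{15205 + 29538} = 49 + \frac{1}{44743} = \frac{2192408}{44743}$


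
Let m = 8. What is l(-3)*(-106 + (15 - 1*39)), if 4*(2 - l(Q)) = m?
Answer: 0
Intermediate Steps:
l(Q) = 0 (l(Q) = 2 - ¼*8 = 2 - 2 = 0)
l(-3)*(-106 + (15 - 1*39)) = 0*(-106 + (15 - 1*39)) = 0*(-106 + (15 - 39)) = 0*(-106 - 24) = 0*(-130) = 0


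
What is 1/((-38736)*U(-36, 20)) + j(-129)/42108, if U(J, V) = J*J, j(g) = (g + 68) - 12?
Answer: -305398133/176158312704 ≈ -0.0017337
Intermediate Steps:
j(g) = 56 + g (j(g) = (68 + g) - 12 = 56 + g)
U(J, V) = J²
1/((-38736)*U(-36, 20)) + j(-129)/42108 = 1/((-38736)*((-36)²)) + (56 - 129)/42108 = -1/38736/1296 - 73*1/42108 = -1/38736*1/1296 - 73/42108 = -1/50201856 - 73/42108 = -305398133/176158312704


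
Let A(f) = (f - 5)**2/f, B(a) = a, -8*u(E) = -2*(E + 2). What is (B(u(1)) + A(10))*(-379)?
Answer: -4927/4 ≈ -1231.8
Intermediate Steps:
u(E) = 1/2 + E/4 (u(E) = -(-1)*(E + 2)/4 = -(-1)*(2 + E)/4 = -(-4 - 2*E)/8 = 1/2 + E/4)
A(f) = (-5 + f)**2/f
(B(u(1)) + A(10))*(-379) = ((1/2 + (1/4)*1) + (-5 + 10)**2/10)*(-379) = ((1/2 + 1/4) + (1/10)*5**2)*(-379) = (3/4 + (1/10)*25)*(-379) = (3/4 + 5/2)*(-379) = (13/4)*(-379) = -4927/4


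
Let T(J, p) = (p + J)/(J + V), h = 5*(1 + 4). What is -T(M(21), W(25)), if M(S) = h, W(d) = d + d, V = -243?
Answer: 75/218 ≈ 0.34404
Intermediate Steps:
W(d) = 2*d
h = 25 (h = 5*5 = 25)
M(S) = 25
T(J, p) = (J + p)/(-243 + J) (T(J, p) = (p + J)/(J - 243) = (J + p)/(-243 + J))
-T(M(21), W(25)) = -(25 + 2*25)/(-243 + 25) = -(25 + 50)/(-218) = -(-1)*75/218 = -1*(-75/218) = 75/218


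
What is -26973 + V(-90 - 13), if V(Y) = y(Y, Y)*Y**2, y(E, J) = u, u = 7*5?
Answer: 344342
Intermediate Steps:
u = 35
y(E, J) = 35
V(Y) = 35*Y**2
-26973 + V(-90 - 13) = -26973 + 35*(-90 - 13)**2 = -26973 + 35*(-103)**2 = -26973 + 35*10609 = -26973 + 371315 = 344342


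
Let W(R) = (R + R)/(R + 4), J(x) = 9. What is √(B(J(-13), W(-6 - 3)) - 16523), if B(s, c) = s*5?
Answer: I*√16478 ≈ 128.37*I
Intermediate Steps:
W(R) = 2*R/(4 + R) (W(R) = (2*R)/(4 + R) = 2*R/(4 + R))
B(s, c) = 5*s
√(B(J(-13), W(-6 - 3)) - 16523) = √(5*9 - 16523) = √(45 - 16523) = √(-16478) = I*√16478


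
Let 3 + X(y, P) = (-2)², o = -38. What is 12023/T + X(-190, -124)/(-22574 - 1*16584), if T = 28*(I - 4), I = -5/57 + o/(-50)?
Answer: -6845768737/53053496 ≈ -129.04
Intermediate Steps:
I = 958/1425 (I = -5/57 - 38/(-50) = -5*1/57 - 38*(-1/50) = -5/57 + 19/25 = 958/1425 ≈ 0.67228)
X(y, P) = 1 (X(y, P) = -3 + (-2)² = -3 + 4 = 1)
T = -132776/1425 (T = 28*(958/1425 - 4) = 28*(-4742/1425) = -132776/1425 ≈ -93.176)
12023/T + X(-190, -124)/(-22574 - 1*16584) = 12023/(-132776/1425) + 1/(-22574 - 1*16584) = 12023*(-1425/132776) + 1/(-22574 - 16584) = -17132775/132776 + 1/(-39158) = -17132775/132776 + 1*(-1/39158) = -17132775/132776 - 1/39158 = -6845768737/53053496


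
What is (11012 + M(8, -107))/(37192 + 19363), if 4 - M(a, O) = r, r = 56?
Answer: 2192/11311 ≈ 0.19379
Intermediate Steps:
M(a, O) = -52 (M(a, O) = 4 - 1*56 = 4 - 56 = -52)
(11012 + M(8, -107))/(37192 + 19363) = (11012 - 52)/(37192 + 19363) = 10960/56555 = 10960*(1/56555) = 2192/11311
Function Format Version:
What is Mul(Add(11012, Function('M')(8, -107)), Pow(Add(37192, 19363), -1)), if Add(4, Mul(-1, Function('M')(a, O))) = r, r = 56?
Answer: Rational(2192, 11311) ≈ 0.19379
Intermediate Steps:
Function('M')(a, O) = -52 (Function('M')(a, O) = Add(4, Mul(-1, 56)) = Add(4, -56) = -52)
Mul(Add(11012, Function('M')(8, -107)), Pow(Add(37192, 19363), -1)) = Mul(Add(11012, -52), Pow(Add(37192, 19363), -1)) = Mul(10960, Pow(56555, -1)) = Mul(10960, Rational(1, 56555)) = Rational(2192, 11311)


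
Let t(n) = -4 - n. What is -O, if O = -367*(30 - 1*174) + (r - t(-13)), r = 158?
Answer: -52997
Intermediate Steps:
O = 52997 (O = -367*(30 - 1*174) + (158 - (-4 - 1*(-13))) = -367*(30 - 174) + (158 - (-4 + 13)) = -367*(-144) + (158 - 1*9) = 52848 + (158 - 9) = 52848 + 149 = 52997)
-O = -1*52997 = -52997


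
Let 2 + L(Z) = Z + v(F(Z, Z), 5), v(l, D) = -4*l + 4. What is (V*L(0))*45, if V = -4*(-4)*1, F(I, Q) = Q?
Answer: 1440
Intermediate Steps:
v(l, D) = 4 - 4*l
V = 16 (V = 16*1 = 16)
L(Z) = 2 - 3*Z (L(Z) = -2 + (Z + (4 - 4*Z)) = -2 + (4 - 3*Z) = 2 - 3*Z)
(V*L(0))*45 = (16*(2 - 3*0))*45 = (16*(2 + 0))*45 = (16*2)*45 = 32*45 = 1440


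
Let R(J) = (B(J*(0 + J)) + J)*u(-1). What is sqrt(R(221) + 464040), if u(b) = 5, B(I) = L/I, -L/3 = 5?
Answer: sqrt(22718146870)/221 ≈ 682.02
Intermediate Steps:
L = -15 (L = -3*5 = -15)
B(I) = -15/I
R(J) = -75/J**2 + 5*J (R(J) = (-15*1/(J*(0 + J)) + J)*5 = (-15/J**2 + J)*5 = (J - 15/J**2)*5 = -75/J**2 + 5*J)
sqrt(R(221) + 464040) = sqrt((-75/221**2 + 5*221) + 464040) = sqrt((-75*1/48841 + 1105) + 464040) = sqrt((-75/48841 + 1105) + 464040) = sqrt(53969230/48841 + 464040) = sqrt(22718146870/48841) = sqrt(22718146870)/221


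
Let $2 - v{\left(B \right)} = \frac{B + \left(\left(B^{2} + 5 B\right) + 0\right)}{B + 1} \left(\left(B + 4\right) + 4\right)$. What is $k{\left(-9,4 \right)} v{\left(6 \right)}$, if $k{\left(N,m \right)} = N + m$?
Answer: $710$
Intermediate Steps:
$v{\left(B \right)} = 2 - \frac{\left(8 + B\right) \left(B^{2} + 6 B\right)}{1 + B}$ ($v{\left(B \right)} = 2 - \frac{B + \left(\left(B^{2} + 5 B\right) + 0\right)}{B + 1} \left(\left(B + 4\right) + 4\right) = 2 - \frac{B + \left(B^{2} + 5 B\right)}{1 + B} \left(\left(4 + B\right) + 4\right) = 2 - \frac{B^{2} + 6 B}{1 + B} \left(8 + B\right) = 2 - \frac{\left(8 + B\right) \left(B^{2} + 6 B\right)}{1 + B}$)
$k{\left(-9,4 \right)} v{\left(6 \right)} = \left(-9 + 4\right) \frac{2 - 6^{3} - 276 - 14 \cdot 6^{2}}{1 + 6} = - 5 \frac{2 - 216 - 276 - 504}{7} = - 5 \cdot \frac{1}{7} \left(-994\right) = \left(-5\right) \left(-142\right) = 710$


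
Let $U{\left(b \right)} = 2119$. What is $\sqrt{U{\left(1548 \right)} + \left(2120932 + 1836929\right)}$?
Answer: $2 \sqrt{989995} \approx 1990.0$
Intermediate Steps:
$\sqrt{U{\left(1548 \right)} + \left(2120932 + 1836929\right)} = \sqrt{2119 + \left(2120932 + 1836929\right)} = \sqrt{2119 + 3957861} = \sqrt{3959980} = 2 \sqrt{989995}$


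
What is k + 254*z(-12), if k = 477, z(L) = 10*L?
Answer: -30003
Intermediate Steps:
k + 254*z(-12) = 477 + 254*(10*(-12)) = 477 + 254*(-120) = 477 - 30480 = -30003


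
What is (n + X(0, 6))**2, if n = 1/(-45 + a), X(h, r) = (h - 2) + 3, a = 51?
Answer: 49/36 ≈ 1.3611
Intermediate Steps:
X(h, r) = 1 + h (X(h, r) = (-2 + h) + 3 = 1 + h)
n = 1/6 (n = 1/(-45 + 51) = 1/6 ≈ 0.16667)
(n + X(0, 6))**2 = (1/6 + (1 + 0))**2 = (1/6 + 1)**2 = (7/6)**2 = 49/36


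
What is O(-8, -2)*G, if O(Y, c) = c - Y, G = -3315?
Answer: -19890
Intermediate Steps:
O(-8, -2)*G = (-2 - 1*(-8))*(-3315) = (-2 + 8)*(-3315) = 6*(-3315) = -19890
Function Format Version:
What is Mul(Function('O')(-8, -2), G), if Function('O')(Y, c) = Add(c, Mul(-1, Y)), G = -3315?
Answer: -19890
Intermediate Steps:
Mul(Function('O')(-8, -2), G) = Mul(Add(-2, Mul(-1, -8)), -3315) = Mul(Add(-2, 8), -3315) = Mul(6, -3315) = -19890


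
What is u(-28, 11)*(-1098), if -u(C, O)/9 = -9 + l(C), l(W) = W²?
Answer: 7658550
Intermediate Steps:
u(C, O) = 81 - 9*C² (u(C, O) = -9*(-9 + C²) = 81 - 9*C²)
u(-28, 11)*(-1098) = (81 - 9*(-28)²)*(-1098) = (81 - 9*784)*(-1098) = (81 - 7056)*(-1098) = -6975*(-1098) = 7658550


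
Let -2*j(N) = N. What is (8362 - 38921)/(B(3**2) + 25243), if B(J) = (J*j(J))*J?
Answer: -61118/49757 ≈ -1.2283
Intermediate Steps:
j(N) = -N/2
B(J) = -J**3/2 (B(J) = (J*(-J/2))*J = (-J**2/2)*J = -J**3/2)
(8362 - 38921)/(B(3**2) + 25243) = (8362 - 38921)/(-(3**2)**3/2 + 25243) = -30559/(-1/2*9**3 + 25243) = -30559/(-1/2*729 + 25243) = -30559/(-729/2 + 25243) = -30559/49757/2 = -30559*2/49757 = -61118/49757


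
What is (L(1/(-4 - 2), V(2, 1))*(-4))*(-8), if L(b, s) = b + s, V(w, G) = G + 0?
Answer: 80/3 ≈ 26.667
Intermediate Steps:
V(w, G) = G
(L(1/(-4 - 2), V(2, 1))*(-4))*(-8) = ((1/(-4 - 2) + 1)*(-4))*(-8) = ((1/(-6) + 1)*(-4))*(-8) = ((-⅙ + 1)*(-4))*(-8) = ((⅚)*(-4))*(-8) = -10/3*(-8) = 80/3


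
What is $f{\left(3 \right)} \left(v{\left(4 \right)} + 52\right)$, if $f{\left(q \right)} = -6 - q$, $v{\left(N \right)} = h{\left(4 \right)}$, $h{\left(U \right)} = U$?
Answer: $-504$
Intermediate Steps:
$v{\left(N \right)} = 4$
$f{\left(3 \right)} \left(v{\left(4 \right)} + 52\right) = \left(-6 - 3\right) \left(4 + 52\right) = \left(-6 - 3\right) 56 = \left(-9\right) 56 = -504$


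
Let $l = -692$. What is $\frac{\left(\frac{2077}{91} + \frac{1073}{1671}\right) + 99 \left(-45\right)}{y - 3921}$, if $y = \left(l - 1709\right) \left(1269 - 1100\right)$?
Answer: $\frac{134772689}{12459574218} \approx 0.010817$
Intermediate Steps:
$y = -405769$ ($y = \left(-692 - 1709\right) \left(1269 - 1100\right) = \left(-2401\right) 169 = -405769$)
$\frac{\left(\frac{2077}{91} + \frac{1073}{1671}\right) + 99 \left(-45\right)}{y - 3921} = \frac{\left(\frac{2077}{91} + \frac{1073}{1671}\right) + 99 \left(-45\right)}{-405769 - 3921} = \frac{\left(2077 \cdot \frac{1}{91} + 1073 \cdot \frac{1}{1671}\right) - 4455}{-409690} = \left(\left(\frac{2077}{91} + \frac{1073}{1671}\right) - 4455\right) \left(- \frac{1}{409690}\right) = \left(\frac{3568310}{152061} - 4455\right) \left(- \frac{1}{409690}\right) = \left(- \frac{673863445}{152061}\right) \left(- \frac{1}{409690}\right) = \frac{134772689}{12459574218}$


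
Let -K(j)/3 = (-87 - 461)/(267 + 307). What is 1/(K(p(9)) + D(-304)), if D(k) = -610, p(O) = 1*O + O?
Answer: -287/174248 ≈ -0.0016471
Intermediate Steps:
p(O) = 2*O (p(O) = O + O = 2*O)
K(j) = 822/287 (K(j) = -3*(-87 - 461)/(267 + 307) = -(-1644)/574 = -3*(-274/287) = 822/287)
1/(K(p(9)) + D(-304)) = 1/(822/287 - 610) = 1/(-174248/287) = -287/174248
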